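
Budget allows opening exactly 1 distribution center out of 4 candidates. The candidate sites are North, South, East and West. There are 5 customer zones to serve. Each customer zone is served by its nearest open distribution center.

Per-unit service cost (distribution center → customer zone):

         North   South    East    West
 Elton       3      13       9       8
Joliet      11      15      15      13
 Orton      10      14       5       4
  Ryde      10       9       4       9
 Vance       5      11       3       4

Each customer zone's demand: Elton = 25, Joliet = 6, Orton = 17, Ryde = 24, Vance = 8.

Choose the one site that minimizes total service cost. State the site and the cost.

Choose East only; total service cost 520.

With exactly 1 open, each customer zone uses its cheapest among the chosen.
{East}: Elton→East 9·25=225, Joliet→East 15·6=90, Orton→East 5·17=85, Ryde→East 4·24=96, Vance→East 3·8=24. Service cost 520.
{North}: service cost 591
{West}: service cost 594
Among all 4 size-1 choices, {East} is lowest.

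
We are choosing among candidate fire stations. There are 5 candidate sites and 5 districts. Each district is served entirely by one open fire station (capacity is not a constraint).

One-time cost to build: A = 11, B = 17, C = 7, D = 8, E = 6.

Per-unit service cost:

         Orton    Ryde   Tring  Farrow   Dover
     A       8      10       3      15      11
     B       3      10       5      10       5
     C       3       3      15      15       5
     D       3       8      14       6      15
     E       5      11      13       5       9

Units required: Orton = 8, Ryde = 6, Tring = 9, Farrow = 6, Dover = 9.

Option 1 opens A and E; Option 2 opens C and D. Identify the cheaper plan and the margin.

Option 1 is cheaper by 9.

Option 1: {A, E}: Orton→E 5·8=40, Ryde→A 10·6=60, Tring→A 3·9=27, Farrow→E 5·6=30, Dover→E 9·9=81. Service 238; fixed 17; total 255.
Option 2: {C, D}: Orton→C 3·8=24, Ryde→C 3·6=18, Tring→D 14·9=126, Farrow→D 6·6=36, Dover→C 5·9=45. Service 249; fixed 15; total 264.
Difference: |255 − 264| = 9.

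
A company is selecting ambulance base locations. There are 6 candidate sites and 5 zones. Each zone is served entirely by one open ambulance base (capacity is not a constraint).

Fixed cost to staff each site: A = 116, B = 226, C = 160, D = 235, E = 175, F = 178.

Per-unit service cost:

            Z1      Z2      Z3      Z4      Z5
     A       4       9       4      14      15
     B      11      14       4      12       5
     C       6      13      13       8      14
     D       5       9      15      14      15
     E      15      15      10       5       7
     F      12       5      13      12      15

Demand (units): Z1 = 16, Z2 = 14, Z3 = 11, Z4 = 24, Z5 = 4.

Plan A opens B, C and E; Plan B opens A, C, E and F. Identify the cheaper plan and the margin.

Plan B is cheaper by 68.

Plan A: {B, C, E}: Z1→C 6·16=96, Z2→C 13·14=182, Z3→B 4·11=44, Z4→E 5·24=120, Z5→B 5·4=20. Service 462; fixed 561; total 1023.
Plan B: {A, C, E, F}: Z1→A 4·16=64, Z2→F 5·14=70, Z3→A 4·11=44, Z4→E 5·24=120, Z5→E 7·4=28. Service 326; fixed 629; total 955.
Difference: |1023 − 955| = 68.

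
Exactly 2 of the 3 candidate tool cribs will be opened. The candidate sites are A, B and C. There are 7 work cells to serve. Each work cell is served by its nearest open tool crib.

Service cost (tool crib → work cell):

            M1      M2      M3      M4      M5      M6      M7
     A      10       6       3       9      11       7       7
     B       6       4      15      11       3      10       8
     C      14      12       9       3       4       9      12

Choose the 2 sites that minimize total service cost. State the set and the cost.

With exactly 2 open, each work cell uses its cheapest among the chosen.
{A, B}: M1→B 6, M2→B 4, M3→A 3, M4→A 9, M5→B 3, M6→A 7, M7→A 7. Service cost 39.
{A, C}: service cost 40
{B, C}: service cost 42
Among all 3 size-2 choices, {A, B} is lowest.

Choose A and B; total service cost 39.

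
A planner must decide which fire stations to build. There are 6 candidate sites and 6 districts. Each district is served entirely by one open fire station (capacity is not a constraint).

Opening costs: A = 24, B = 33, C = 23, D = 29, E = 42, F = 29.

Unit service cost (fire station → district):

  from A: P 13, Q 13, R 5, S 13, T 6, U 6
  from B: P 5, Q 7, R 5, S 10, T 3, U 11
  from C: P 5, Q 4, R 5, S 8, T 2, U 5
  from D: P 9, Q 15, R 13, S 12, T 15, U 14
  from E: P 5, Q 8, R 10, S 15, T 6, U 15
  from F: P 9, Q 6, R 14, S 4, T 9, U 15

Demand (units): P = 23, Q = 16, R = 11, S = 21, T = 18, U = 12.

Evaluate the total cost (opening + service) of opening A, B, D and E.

Total cost: 746

Each district is assigned to its cheapest site among the open ones.
{A, B, D, E}: P→B 5·23=115, Q→B 7·16=112, R→A 5·11=55, S→B 10·21=210, T→B 3·18=54, U→A 6·12=72. Service 618; fixed 128; total 746.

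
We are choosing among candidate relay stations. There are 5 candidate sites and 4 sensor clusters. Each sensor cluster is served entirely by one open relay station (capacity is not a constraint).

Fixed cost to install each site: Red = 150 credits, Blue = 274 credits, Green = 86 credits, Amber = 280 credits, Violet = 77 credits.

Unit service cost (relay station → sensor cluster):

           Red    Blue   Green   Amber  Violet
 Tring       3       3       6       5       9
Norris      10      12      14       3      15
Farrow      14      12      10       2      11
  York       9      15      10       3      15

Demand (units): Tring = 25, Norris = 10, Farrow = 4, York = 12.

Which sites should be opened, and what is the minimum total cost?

Open Amber only; minimum total cost 479.

For any fixed open set, each sensor cluster goes to its cheapest open site; total = fixed + service.
{Amber}: Tring→Amber 5·25=125, Norris→Amber 3·10=30, Farrow→Amber 2·4=8, York→Amber 3·12=36. Service 199; fixed 280; total 479.
{Red}: service 339 + fixed 150 = 489
{Green}: service 450 + fixed 86 = 536
{Red, Blue, Green, Amber, Violet}: service 149 + fixed 867 = 1016
No other subset beats 479.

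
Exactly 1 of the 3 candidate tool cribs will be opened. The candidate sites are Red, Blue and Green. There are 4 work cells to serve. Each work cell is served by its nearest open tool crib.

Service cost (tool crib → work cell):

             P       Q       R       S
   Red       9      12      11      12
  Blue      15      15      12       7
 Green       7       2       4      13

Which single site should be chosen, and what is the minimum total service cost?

Choose Green only; total service cost 26.

With exactly 1 open, each work cell uses its cheapest among the chosen.
{Green}: P→Green 7, Q→Green 2, R→Green 4, S→Green 13. Service cost 26.
{Red}: service cost 44
{Blue}: service cost 49
Among all 3 size-1 choices, {Green} is lowest.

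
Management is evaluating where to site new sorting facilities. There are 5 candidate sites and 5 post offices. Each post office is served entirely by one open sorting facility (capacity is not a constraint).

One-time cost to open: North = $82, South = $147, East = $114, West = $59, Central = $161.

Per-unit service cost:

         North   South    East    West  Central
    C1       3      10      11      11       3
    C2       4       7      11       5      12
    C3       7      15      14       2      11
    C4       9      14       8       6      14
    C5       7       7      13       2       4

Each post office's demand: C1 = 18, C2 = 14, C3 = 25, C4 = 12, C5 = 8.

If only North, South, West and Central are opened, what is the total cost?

Each post office is assigned to its cheapest site among the open ones.
{North, South, West, Central}: C1→North 3·18=54, C2→North 4·14=56, C3→West 2·25=50, C4→West 6·12=72, C5→West 2·8=16. Service 248; fixed 449; total 697.

Total cost: 697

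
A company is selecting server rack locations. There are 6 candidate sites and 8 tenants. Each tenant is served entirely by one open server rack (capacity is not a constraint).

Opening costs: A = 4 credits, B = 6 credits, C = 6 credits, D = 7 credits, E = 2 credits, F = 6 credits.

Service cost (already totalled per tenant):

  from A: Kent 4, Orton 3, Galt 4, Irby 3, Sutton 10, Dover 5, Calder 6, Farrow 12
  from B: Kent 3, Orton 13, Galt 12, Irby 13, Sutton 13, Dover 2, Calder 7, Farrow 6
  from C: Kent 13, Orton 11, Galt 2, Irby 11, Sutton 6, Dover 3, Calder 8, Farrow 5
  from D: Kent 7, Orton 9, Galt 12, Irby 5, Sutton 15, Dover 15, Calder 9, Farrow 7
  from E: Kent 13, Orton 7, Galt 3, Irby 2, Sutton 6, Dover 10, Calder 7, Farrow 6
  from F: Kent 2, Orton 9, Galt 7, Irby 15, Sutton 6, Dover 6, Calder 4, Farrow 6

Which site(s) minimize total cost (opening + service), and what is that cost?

Open A and E; minimum total cost 41.

For any fixed open set, each tenant goes to its cheapest open site; total = fixed + service.
{A, E}: Kent→A 4, Orton→A 3, Galt→E 3, Irby→E 2, Sutton→E 6, Dover→A 5, Calder→A 6, Farrow→E 6. Service 35; fixed 6; total 41.
{A, C}: service 32 + fixed 10 = 42
{A, B, E}: service 31 + fixed 12 = 43
{A, B, C, D, E, F}: service 26 + fixed 31 = 57
No other subset beats 41.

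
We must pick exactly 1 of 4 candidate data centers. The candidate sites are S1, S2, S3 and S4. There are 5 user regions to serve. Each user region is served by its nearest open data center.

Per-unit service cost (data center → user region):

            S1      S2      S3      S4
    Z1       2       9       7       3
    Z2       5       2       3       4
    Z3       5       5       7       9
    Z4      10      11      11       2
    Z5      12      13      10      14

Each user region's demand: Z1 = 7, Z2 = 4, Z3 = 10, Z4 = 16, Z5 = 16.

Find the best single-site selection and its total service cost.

Choose S4 only; total service cost 383.

With exactly 1 open, each user region uses its cheapest among the chosen.
{S4}: Z1→S4 3·7=21, Z2→S4 4·4=16, Z3→S4 9·10=90, Z4→S4 2·16=32, Z5→S4 14·16=224. Service cost 383.
{S1}: service cost 436
{S3}: service cost 467
Among all 4 size-1 choices, {S4} is lowest.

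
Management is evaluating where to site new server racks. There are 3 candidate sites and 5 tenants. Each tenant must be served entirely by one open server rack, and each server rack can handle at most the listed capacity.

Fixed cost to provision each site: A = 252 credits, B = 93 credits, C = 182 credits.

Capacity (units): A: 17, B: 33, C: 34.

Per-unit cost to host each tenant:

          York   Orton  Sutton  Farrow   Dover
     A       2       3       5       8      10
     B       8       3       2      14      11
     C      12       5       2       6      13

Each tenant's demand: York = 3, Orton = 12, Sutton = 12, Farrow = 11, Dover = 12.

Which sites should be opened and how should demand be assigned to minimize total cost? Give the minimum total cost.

Open {B, C}: York→B 8·3=24, Orton→B 3·12=36, Sutton→C 2·12=24, Farrow→C 6·11=66, Dover→B 11·12=132.
Loads: B carries 27/33, C carries 23/34. Service 282; fixed 275; total 557.
Next best feasible plan costs 569.

Minimum total cost: 557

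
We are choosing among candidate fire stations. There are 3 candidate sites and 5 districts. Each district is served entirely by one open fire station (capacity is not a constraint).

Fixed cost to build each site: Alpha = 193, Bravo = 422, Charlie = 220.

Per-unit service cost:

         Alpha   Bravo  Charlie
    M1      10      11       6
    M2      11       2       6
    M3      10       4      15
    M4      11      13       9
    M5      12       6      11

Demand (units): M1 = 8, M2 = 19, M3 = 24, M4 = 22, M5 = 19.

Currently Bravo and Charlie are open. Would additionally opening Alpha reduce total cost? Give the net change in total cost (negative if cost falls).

No — net change +193 (cost rises by 193).

Current service cost with {Bravo, Charlie}: 494.
Adding Alpha: each district re-picks its cheapest; new service cost 494, saving 0.
Extra fixed cost: 193. Net change = 193 − 0 = 193.
(Totals: 1136 → 1329.)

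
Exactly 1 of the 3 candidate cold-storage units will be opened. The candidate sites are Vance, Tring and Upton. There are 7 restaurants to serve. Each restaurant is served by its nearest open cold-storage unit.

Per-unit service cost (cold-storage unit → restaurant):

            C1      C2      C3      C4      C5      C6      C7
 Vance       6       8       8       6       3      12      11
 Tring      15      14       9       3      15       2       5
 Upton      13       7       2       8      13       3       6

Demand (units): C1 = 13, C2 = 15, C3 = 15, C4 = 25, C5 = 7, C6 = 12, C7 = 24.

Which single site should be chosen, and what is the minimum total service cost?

Choose Upton only; total service cost 775.

With exactly 1 open, each restaurant uses its cheapest among the chosen.
{Upton}: C1→Upton 13·13=169, C2→Upton 7·15=105, C3→Upton 2·15=30, C4→Upton 8·25=200, C5→Upton 13·7=91, C6→Upton 3·12=36, C7→Upton 6·24=144. Service cost 775.
{Tring}: service cost 864
{Vance}: service cost 897
Among all 3 size-1 choices, {Upton} is lowest.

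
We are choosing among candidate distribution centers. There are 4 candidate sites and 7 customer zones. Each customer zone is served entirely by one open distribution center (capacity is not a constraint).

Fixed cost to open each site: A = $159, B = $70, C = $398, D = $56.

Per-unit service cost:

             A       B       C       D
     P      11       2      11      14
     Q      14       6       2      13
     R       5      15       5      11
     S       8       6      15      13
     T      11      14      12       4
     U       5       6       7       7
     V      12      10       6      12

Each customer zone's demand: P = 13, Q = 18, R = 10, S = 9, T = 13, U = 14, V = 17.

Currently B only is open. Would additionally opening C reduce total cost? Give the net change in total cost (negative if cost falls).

No — net change +132 (cost rises by 132).

Current service cost with {B}: 774.
Adding C: each customer zone re-picks its cheapest; new service cost 508, saving 266.
Extra fixed cost: 398. Net change = 398 − 266 = 132.
(Totals: 844 → 976.)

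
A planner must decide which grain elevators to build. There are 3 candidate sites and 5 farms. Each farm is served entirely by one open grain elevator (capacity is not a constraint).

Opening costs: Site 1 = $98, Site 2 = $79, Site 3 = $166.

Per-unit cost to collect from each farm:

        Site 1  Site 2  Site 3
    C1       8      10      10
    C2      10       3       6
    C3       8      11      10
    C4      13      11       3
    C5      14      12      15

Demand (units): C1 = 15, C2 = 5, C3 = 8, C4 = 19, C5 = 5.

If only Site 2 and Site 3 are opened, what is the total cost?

Total cost: 607

Each farm is assigned to its cheapest site among the open ones.
{Site 2, Site 3}: C1→Site 2 10·15=150, C2→Site 2 3·5=15, C3→Site 3 10·8=80, C4→Site 3 3·19=57, C5→Site 2 12·5=60. Service 362; fixed 245; total 607.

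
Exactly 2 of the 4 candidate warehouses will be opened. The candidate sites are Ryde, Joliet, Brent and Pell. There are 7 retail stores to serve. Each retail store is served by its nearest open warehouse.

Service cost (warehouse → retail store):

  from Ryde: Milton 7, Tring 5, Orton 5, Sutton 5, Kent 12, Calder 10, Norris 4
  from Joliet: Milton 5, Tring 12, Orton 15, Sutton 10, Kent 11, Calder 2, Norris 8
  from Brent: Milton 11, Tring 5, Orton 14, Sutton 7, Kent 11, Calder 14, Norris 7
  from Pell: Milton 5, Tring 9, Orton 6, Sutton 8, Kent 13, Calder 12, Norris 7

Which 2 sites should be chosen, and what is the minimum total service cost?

With exactly 2 open, each retail store uses its cheapest among the chosen.
{Ryde, Joliet}: Milton→Joliet 5, Tring→Ryde 5, Orton→Ryde 5, Sutton→Ryde 5, Kent→Joliet 11, Calder→Joliet 2, Norris→Ryde 4. Service cost 37.
{Ryde, Pell}: service cost 46
{Ryde, Brent}: service cost 47
Among all 6 size-2 choices, {Ryde, Joliet} is lowest.

Choose Ryde and Joliet; total service cost 37.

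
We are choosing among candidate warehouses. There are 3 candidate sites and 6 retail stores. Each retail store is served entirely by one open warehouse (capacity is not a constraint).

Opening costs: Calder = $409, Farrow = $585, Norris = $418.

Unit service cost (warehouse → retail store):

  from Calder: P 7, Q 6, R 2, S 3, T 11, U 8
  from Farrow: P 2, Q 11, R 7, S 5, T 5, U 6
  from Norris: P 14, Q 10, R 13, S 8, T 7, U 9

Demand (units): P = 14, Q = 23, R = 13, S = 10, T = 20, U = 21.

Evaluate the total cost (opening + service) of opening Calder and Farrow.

Each retail store is assigned to its cheapest site among the open ones.
{Calder, Farrow}: P→Farrow 2·14=28, Q→Calder 6·23=138, R→Calder 2·13=26, S→Calder 3·10=30, T→Farrow 5·20=100, U→Farrow 6·21=126. Service 448; fixed 994; total 1442.

Total cost: 1442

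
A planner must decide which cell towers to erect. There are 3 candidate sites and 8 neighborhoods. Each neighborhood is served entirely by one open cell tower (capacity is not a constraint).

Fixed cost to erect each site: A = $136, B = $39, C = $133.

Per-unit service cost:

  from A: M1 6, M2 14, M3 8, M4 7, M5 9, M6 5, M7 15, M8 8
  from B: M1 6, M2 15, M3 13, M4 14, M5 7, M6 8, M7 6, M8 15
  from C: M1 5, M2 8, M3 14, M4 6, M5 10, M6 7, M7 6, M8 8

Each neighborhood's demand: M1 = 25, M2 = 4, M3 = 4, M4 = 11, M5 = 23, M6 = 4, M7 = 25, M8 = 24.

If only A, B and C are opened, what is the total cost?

Total cost: 1086

Each neighborhood is assigned to its cheapest site among the open ones.
{A, B, C}: M1→C 5·25=125, M2→C 8·4=32, M3→A 8·4=32, M4→C 6·11=66, M5→B 7·23=161, M6→A 5·4=20, M7→B 6·25=150, M8→A 8·24=192. Service 778; fixed 308; total 1086.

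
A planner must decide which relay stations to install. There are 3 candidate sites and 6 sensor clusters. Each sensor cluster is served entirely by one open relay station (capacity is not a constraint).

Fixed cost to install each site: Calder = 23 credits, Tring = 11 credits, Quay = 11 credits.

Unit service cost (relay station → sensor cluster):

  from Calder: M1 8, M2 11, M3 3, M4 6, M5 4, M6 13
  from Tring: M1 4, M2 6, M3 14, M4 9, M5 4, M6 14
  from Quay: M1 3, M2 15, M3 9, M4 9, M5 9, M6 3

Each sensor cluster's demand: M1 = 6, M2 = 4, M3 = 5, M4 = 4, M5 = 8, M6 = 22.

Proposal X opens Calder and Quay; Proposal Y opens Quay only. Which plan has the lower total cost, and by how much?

Proposal X: {Calder, Quay}: M1→Quay 3·6=18, M2→Calder 11·4=44, M3→Calder 3·5=15, M4→Calder 6·4=24, M5→Calder 4·8=32, M6→Quay 3·22=66. Service 199; fixed 34; total 233.
Proposal Y: {Quay}: M1→Quay 3·6=18, M2→Quay 15·4=60, M3→Quay 9·5=45, M4→Quay 9·4=36, M5→Quay 9·8=72, M6→Quay 3·22=66. Service 297; fixed 11; total 308.
Difference: |233 − 308| = 75.

Proposal X is cheaper by 75.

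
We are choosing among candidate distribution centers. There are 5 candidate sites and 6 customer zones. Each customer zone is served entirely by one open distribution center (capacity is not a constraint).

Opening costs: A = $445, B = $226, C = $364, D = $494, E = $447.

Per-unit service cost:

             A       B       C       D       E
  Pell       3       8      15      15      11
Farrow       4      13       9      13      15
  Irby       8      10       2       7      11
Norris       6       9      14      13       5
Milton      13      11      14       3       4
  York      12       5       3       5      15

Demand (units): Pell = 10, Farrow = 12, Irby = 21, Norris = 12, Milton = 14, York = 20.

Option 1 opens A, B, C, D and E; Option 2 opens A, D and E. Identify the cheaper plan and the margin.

Option 2 is cheaper by 445.

Option 1: {A, B, C, D, E}: Pell→A 3·10=30, Farrow→A 4·12=48, Irby→C 2·21=42, Norris→E 5·12=60, Milton→D 3·14=42, York→C 3·20=60. Service 282; fixed 1976; total 2258.
Option 2: {A, D, E}: Pell→A 3·10=30, Farrow→A 4·12=48, Irby→D 7·21=147, Norris→E 5·12=60, Milton→D 3·14=42, York→D 5·20=100. Service 427; fixed 1386; total 1813.
Difference: |2258 − 1813| = 445.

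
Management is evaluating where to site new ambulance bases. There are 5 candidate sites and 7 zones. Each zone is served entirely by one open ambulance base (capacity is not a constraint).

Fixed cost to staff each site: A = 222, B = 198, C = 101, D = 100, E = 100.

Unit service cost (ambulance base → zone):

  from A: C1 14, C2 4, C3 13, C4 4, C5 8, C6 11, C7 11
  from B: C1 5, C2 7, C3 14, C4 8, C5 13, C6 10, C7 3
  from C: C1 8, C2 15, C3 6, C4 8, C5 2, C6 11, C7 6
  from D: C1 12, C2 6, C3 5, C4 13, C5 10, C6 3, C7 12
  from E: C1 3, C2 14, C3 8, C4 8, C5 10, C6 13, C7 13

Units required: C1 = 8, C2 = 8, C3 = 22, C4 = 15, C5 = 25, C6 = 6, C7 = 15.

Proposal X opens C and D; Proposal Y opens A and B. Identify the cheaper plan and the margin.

Proposal X is cheaper by 442.

Proposal X: {C, D}: C1→C 8·8=64, C2→D 6·8=48, C3→D 5·22=110, C4→C 8·15=120, C5→C 2·25=50, C6→D 3·6=18, C7→C 6·15=90. Service 500; fixed 201; total 701.
Proposal Y: {A, B}: C1→B 5·8=40, C2→A 4·8=32, C3→A 13·22=286, C4→A 4·15=60, C5→A 8·25=200, C6→B 10·6=60, C7→B 3·15=45. Service 723; fixed 420; total 1143.
Difference: |701 − 1143| = 442.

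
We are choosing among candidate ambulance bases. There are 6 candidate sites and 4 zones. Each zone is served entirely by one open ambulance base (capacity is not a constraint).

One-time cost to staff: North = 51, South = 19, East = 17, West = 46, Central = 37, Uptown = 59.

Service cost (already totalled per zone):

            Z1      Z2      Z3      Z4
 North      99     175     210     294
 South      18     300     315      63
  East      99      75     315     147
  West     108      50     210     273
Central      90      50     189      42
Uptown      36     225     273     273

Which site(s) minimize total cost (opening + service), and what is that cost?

Open South and Central; minimum total cost 355.

For any fixed open set, each zone goes to its cheapest open site; total = fixed + service.
{South, Central}: Z1→South 18, Z2→Central 50, Z3→Central 189, Z4→Central 42. Service 299; fixed 56; total 355.
{South, East, Central}: Z1→South 18, Z2→Central 50, Z3→Central 189, Z4→Central 42. Service 299; fixed 73; total 372.
{South, West, Central}: service 299 + fixed 102 = 401
{North, South, East, West, Central, Uptown}: service 299 + fixed 229 = 528
No other subset beats 355.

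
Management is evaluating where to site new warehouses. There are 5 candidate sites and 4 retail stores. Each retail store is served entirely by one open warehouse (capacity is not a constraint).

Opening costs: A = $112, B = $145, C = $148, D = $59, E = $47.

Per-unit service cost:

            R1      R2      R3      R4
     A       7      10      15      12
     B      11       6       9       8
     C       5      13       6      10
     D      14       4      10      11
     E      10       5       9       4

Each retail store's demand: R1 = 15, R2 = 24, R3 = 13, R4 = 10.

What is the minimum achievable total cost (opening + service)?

Minimum total cost: 474

For any fixed open set, each retail store goes to its cheapest open site; total = fixed + service.
{E}: R1→E 10·15=150, R2→E 5·24=120, R3→E 9·13=117, R4→E 4·10=40. Service 427; fixed 47; total 474.
{C, E}: R1→C 5·15=75, R2→E 5·24=120, R3→C 6·13=78, R4→E 4·10=40. Service 313; fixed 195; total 508.
{D, E}: service 403 + fixed 106 = 509
{A, B, C, D, E}: service 289 + fixed 511 = 800
No other subset beats 474.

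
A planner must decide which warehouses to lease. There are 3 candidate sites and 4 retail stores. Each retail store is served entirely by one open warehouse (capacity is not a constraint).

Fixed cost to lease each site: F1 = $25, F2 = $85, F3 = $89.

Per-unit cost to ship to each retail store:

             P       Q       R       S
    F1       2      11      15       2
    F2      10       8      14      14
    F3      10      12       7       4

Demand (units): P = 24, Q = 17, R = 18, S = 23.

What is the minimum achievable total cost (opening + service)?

For any fixed open set, each retail store goes to its cheapest open site; total = fixed + service.
{F1, F3}: P→F1 2·24=48, Q→F1 11·17=187, R→F3 7·18=126, S→F1 2·23=46. Service 407; fixed 114; total 521.
{F1, F2, F3}: service 356 + fixed 199 = 555
{F1}: P→F1 2·24=48, Q→F1 11·17=187, R→F1 15·18=270, S→F1 2·23=46. Service 551; fixed 25; total 576.
(All 7 nonempty subsets were checked; F1 and F3 is lowest.)

Minimum total cost: 521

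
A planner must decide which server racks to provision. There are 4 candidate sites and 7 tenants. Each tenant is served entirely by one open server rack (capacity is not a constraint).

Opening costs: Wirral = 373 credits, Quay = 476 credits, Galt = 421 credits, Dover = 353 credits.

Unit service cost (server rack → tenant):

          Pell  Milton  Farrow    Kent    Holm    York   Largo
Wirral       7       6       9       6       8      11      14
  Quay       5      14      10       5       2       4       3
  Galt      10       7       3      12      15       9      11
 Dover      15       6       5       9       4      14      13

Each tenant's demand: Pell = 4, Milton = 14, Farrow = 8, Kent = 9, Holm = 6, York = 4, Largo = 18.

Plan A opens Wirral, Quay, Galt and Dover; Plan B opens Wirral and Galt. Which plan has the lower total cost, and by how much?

Plan B is cheaper by 612.

Plan A: {Wirral, Quay, Galt, Dover}: Pell→Quay 5·4=20, Milton→Wirral 6·14=84, Farrow→Galt 3·8=24, Kent→Quay 5·9=45, Holm→Quay 2·6=12, York→Quay 4·4=16, Largo→Quay 3·18=54. Service 255; fixed 1623; total 1878.
Plan B: {Wirral, Galt}: Pell→Wirral 7·4=28, Milton→Wirral 6·14=84, Farrow→Galt 3·8=24, Kent→Wirral 6·9=54, Holm→Wirral 8·6=48, York→Galt 9·4=36, Largo→Galt 11·18=198. Service 472; fixed 794; total 1266.
Difference: |1878 − 1266| = 612.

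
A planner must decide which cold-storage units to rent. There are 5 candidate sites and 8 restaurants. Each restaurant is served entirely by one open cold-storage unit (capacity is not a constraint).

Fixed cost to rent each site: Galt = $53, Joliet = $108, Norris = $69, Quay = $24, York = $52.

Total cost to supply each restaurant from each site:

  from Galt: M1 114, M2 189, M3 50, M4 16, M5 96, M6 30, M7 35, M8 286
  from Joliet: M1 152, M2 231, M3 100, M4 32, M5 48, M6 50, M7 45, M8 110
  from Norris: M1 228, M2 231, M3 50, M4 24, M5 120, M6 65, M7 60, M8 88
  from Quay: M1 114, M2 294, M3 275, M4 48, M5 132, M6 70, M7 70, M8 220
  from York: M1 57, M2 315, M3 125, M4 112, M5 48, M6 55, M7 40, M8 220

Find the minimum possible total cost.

For any fixed open set, each restaurant goes to its cheapest open site; total = fixed + service.
{Galt, Norris, York}: M1→York 57, M2→Galt 189, M3→Galt 50, M4→Galt 16, M5→York 48, M6→Galt 30, M7→Galt 35, M8→Norris 88. Service 513; fixed 174; total 687.
{Galt, Norris, Quay, York}: service 513 + fixed 198 = 711
{Norris, York}: M1→York 57, M2→Norris 231, M3→Norris 50, M4→Norris 24, M5→York 48, M6→York 55, M7→York 40, M8→Norris 88. Service 593; fixed 121; total 714.
{Galt, Joliet, Norris, Quay, York}: M1→York 57, M2→Galt 189, M3→Galt 50, M4→Galt 16, M5→Joliet 48, M6→Galt 30, M7→Galt 35, M8→Norris 88. Service 513; fixed 306; total 819.
No other subset beats 687.

Minimum total cost: 687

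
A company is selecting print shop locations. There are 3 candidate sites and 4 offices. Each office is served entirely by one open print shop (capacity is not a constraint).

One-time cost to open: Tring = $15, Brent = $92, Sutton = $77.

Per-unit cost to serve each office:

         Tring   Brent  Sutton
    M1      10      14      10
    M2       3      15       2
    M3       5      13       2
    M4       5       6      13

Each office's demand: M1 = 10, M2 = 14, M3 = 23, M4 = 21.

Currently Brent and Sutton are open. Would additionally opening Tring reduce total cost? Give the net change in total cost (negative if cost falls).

Current service cost with {Brent, Sutton}: 300.
Adding Tring: each office re-picks its cheapest; new service cost 279, saving 21.
Extra fixed cost: 15. Net change = 15 − 21 = -6.
(Totals: 469 → 463.)

Yes — net change −6 (cost falls by 6).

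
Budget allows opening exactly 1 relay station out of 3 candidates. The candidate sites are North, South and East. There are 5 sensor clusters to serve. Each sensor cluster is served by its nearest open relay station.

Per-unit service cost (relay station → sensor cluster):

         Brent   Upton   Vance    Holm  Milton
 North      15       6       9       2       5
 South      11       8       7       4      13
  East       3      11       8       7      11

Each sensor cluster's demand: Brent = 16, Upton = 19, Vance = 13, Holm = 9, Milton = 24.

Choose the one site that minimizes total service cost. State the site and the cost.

Choose North only; total service cost 609.

With exactly 1 open, each sensor cluster uses its cheapest among the chosen.
{North}: Brent→North 15·16=240, Upton→North 6·19=114, Vance→North 9·13=117, Holm→North 2·9=18, Milton→North 5·24=120. Service cost 609.
{East}: service cost 688
{South}: service cost 767
Among all 3 size-1 choices, {North} is lowest.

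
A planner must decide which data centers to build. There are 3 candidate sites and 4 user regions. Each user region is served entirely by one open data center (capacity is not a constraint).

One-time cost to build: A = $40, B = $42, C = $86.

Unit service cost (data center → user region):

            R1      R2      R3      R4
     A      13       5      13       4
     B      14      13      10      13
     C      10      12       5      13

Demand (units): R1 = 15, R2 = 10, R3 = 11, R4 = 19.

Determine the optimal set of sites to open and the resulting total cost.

For any fixed open set, each user region goes to its cheapest open site; total = fixed + service.
{A, C}: R1→C 10·15=150, R2→A 5·10=50, R3→C 5·11=55, R4→A 4·19=76. Service 331; fixed 126; total 457.
{A, B, C}: R1→C 10·15=150, R2→A 5·10=50, R3→C 5·11=55, R4→A 4·19=76. Service 331; fixed 168; total 499.
{A}: service 464 + fixed 40 = 504
(All 7 nonempty subsets were checked; A and C is lowest.)

Open A and C; minimum total cost 457.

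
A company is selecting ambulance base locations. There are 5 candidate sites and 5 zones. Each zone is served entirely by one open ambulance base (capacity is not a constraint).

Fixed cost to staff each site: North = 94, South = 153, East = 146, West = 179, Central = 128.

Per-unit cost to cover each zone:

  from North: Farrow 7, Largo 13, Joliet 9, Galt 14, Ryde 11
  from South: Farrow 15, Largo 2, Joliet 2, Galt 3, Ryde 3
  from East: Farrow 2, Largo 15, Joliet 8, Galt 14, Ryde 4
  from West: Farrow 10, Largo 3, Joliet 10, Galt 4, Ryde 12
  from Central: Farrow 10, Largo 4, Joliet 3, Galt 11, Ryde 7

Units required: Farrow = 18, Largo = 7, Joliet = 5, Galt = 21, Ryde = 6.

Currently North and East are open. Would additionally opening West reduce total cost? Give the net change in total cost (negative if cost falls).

Yes — net change −101 (cost falls by 101).

Current service cost with {North, East}: 485.
Adding West: each zone re-picks its cheapest; new service cost 205, saving 280.
Extra fixed cost: 179. Net change = 179 − 280 = -101.
(Totals: 725 → 624.)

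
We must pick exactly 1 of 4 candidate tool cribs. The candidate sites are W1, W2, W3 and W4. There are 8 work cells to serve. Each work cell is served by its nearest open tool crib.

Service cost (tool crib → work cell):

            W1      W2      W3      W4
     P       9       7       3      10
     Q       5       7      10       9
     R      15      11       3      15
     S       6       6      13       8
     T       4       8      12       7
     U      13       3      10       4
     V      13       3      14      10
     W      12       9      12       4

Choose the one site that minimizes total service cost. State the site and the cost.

With exactly 1 open, each work cell uses its cheapest among the chosen.
{W2}: P→W2 7, Q→W2 7, R→W2 11, S→W2 6, T→W2 8, U→W2 3, V→W2 3, W→W2 9. Service cost 54.
{W4}: service cost 67
{W1}: service cost 77
Among all 4 size-1 choices, {W2} is lowest.

Choose W2 only; total service cost 54.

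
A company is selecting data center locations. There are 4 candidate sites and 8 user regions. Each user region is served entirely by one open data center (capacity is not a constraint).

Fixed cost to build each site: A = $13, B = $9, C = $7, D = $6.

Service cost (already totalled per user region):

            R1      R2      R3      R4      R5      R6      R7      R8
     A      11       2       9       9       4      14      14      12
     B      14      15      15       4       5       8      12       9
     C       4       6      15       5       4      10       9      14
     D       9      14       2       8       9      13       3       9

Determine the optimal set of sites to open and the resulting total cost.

For any fixed open set, each user region goes to its cheapest open site; total = fixed + service.
{C, D}: R1→C 4, R2→C 6, R3→D 2, R4→C 5, R5→C 4, R6→C 10, R7→D 3, R8→D 9. Service 43; fixed 13; total 56.
{B, C, D}: R1→C 4, R2→C 6, R3→D 2, R4→B 4, R5→C 4, R6→B 8, R7→D 3, R8→B 9. Service 40; fixed 22; total 62.
{A, C, D}: R1→C 4, R2→A 2, R3→D 2, R4→C 5, R5→A 4, R6→C 10, R7→D 3, R8→D 9. Service 39; fixed 26; total 65.
{A, B, C, D}: R1→C 4, R2→A 2, R3→D 2, R4→B 4, R5→A 4, R6→B 8, R7→D 3, R8→B 9. Service 36; fixed 35; total 71.
(All 15 nonempty subsets were checked; C and D is lowest.)

Open C and D; minimum total cost 56.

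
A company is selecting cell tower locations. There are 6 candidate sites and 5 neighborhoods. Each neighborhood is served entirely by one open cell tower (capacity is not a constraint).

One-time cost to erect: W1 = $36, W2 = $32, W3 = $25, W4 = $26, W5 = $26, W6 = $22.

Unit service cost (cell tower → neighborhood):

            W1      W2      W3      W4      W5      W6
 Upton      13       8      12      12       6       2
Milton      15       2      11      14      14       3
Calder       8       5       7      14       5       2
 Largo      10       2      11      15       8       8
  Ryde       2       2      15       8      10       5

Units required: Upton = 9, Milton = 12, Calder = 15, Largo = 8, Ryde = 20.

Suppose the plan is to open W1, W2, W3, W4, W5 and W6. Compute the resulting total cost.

Total cost: 295

Each neighborhood is assigned to its cheapest site among the open ones.
{W1, W2, W3, W4, W5, W6}: Upton→W6 2·9=18, Milton→W2 2·12=24, Calder→W6 2·15=30, Largo→W2 2·8=16, Ryde→W1 2·20=40. Service 128; fixed 167; total 295.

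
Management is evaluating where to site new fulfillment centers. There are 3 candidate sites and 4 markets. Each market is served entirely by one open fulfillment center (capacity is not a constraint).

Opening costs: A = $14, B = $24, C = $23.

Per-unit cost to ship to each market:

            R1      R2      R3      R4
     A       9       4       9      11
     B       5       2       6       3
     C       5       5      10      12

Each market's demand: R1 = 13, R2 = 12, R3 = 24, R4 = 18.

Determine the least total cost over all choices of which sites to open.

Minimum total cost: 311

For any fixed open set, each market goes to its cheapest open site; total = fixed + service.
{B}: R1→B 5·13=65, R2→B 2·12=24, R3→B 6·24=144, R4→B 3·18=54. Service 287; fixed 24; total 311.
{A, B}: R1→B 5·13=65, R2→B 2·12=24, R3→B 6·24=144, R4→B 3·18=54. Service 287; fixed 38; total 325.
{B, C}: R1→B 5·13=65, R2→B 2·12=24, R3→B 6·24=144, R4→B 3·18=54. Service 287; fixed 47; total 334.
{A, B, C}: service 287 + fixed 61 = 348
No other subset beats 311.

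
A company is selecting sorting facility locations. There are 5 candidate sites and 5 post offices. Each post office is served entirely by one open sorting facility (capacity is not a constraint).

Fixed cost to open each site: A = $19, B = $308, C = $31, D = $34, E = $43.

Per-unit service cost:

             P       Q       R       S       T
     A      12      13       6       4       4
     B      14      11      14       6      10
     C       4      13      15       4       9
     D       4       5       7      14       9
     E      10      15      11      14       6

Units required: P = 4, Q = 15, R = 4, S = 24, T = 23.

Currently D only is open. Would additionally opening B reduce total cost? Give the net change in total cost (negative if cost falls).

Current service cost with {D}: 662.
Adding B: each post office re-picks its cheapest; new service cost 470, saving 192.
Extra fixed cost: 308. Net change = 308 − 192 = 116.
(Totals: 696 → 812.)

No — net change +116 (cost rises by 116).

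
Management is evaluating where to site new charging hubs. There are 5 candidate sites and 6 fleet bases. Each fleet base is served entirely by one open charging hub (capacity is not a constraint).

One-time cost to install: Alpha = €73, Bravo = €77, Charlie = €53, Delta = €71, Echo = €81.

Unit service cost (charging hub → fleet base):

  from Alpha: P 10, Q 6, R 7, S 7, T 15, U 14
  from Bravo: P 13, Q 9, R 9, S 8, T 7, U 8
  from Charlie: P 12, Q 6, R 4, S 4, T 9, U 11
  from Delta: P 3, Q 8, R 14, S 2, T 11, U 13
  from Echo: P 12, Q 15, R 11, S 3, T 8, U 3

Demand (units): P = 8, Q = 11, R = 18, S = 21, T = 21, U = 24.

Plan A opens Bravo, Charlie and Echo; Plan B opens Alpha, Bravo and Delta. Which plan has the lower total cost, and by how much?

Plan A is cheaper by 91.

Plan A: {Bravo, Charlie, Echo}: P→Charlie 12·8=96, Q→Charlie 6·11=66, R→Charlie 4·18=72, S→Echo 3·21=63, T→Bravo 7·21=147, U→Echo 3·24=72. Service 516; fixed 211; total 727.
Plan B: {Alpha, Bravo, Delta}: P→Delta 3·8=24, Q→Alpha 6·11=66, R→Alpha 7·18=126, S→Delta 2·21=42, T→Bravo 7·21=147, U→Bravo 8·24=192. Service 597; fixed 221; total 818.
Difference: |727 − 818| = 91.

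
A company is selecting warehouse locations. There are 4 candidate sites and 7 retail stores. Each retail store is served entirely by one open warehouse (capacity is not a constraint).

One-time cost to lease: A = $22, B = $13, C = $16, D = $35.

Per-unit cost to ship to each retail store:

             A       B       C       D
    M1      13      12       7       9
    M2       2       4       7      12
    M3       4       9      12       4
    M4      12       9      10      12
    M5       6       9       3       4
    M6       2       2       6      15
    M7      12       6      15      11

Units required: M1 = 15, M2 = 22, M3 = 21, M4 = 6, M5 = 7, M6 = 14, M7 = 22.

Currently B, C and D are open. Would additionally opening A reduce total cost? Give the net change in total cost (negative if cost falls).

Yes — net change −22 (cost falls by 22).

Current service cost with {B, C, D}: 512.
Adding A: each retail store re-picks its cheapest; new service cost 468, saving 44.
Extra fixed cost: 22. Net change = 22 − 44 = -22.
(Totals: 576 → 554.)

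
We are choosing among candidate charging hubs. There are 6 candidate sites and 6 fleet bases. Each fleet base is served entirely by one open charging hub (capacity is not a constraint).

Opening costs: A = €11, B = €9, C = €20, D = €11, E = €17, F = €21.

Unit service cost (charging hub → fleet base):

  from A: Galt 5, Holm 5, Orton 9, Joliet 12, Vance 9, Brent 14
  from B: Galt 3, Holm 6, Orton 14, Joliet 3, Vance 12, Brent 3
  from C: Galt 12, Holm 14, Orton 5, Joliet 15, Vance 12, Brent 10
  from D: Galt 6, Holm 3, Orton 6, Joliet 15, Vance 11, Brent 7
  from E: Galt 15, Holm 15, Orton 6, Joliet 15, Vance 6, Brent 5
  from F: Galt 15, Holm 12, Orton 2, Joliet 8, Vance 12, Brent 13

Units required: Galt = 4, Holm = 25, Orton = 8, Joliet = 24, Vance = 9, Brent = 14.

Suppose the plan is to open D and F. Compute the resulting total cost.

Total cost: 536

Each fleet base is assigned to its cheapest site among the open ones.
{D, F}: Galt→D 6·4=24, Holm→D 3·25=75, Orton→F 2·8=16, Joliet→F 8·24=192, Vance→D 11·9=99, Brent→D 7·14=98. Service 504; fixed 32; total 536.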